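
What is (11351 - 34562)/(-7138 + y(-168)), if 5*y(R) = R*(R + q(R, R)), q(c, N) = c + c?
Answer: -116055/48982 ≈ -2.3693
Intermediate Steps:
q(c, N) = 2*c
y(R) = 3*R**2/5 (y(R) = (R*(R + 2*R))/5 = (R*(3*R))/5 = (3*R**2)/5 = 3*R**2/5)
(11351 - 34562)/(-7138 + y(-168)) = (11351 - 34562)/(-7138 + (3/5)*(-168)**2) = -23211/(-7138 + (3/5)*28224) = -23211/(-7138 + 84672/5) = -23211/48982/5 = -23211*5/48982 = -116055/48982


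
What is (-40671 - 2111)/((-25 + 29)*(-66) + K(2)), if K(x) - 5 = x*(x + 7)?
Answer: 42782/241 ≈ 177.52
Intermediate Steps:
K(x) = 5 + x*(7 + x) (K(x) = 5 + x*(x + 7) = 5 + x*(7 + x))
(-40671 - 2111)/((-25 + 29)*(-66) + K(2)) = (-40671 - 2111)/((-25 + 29)*(-66) + (5 + 2² + 7*2)) = -42782/(4*(-66) + (5 + 4 + 14)) = -42782/(-264 + 23) = -42782/(-241) = -42782*(-1/241) = 42782/241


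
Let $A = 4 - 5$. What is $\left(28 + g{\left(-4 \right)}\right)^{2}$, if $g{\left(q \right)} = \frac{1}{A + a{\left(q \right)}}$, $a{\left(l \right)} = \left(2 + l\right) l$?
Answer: $\frac{38809}{49} \approx 792.02$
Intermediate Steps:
$a{\left(l \right)} = l \left(2 + l\right)$
$A = -1$ ($A = 4 - 5 = -1$)
$g{\left(q \right)} = \frac{1}{-1 + q \left(2 + q\right)}$
$\left(28 + g{\left(-4 \right)}\right)^{2} = \left(28 + \frac{1}{-1 - 4 \left(2 - 4\right)}\right)^{2} = \left(28 + \frac{1}{-1 - -8}\right)^{2} = \left(28 + \frac{1}{-1 + 8}\right)^{2} = \left(28 + \frac{1}{7}\right)^{2} = \left(\frac{197}{7}\right)^{2} = \frac{38809}{49}$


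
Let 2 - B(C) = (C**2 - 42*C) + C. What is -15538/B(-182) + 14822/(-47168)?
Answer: 8210021/119641632 ≈ 0.068622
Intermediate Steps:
B(C) = 2 - C**2 + 41*C (B(C) = 2 - ((C**2 - 42*C) + C) = 2 - (C**2 - 41*C) = 2 + (-C**2 + 41*C) = 2 - C**2 + 41*C)
-15538/B(-182) + 14822/(-47168) = -15538/(2 - 1*(-182)**2 + 41*(-182)) + 14822/(-47168) = -15538/(2 - 1*33124 - 7462) + 14822*(-1/47168) = -15538/(2 - 33124 - 7462) - 7411/23584 = -15538/(-40584) - 7411/23584 = -15538*(-1/40584) - 7411/23584 = 7769/20292 - 7411/23584 = 8210021/119641632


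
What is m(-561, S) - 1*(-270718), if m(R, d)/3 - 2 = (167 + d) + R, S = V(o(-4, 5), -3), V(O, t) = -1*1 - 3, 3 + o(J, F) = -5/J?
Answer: 269530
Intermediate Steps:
o(J, F) = -3 - 5/J
V(O, t) = -4 (V(O, t) = -1 - 3 = -4)
S = -4
m(R, d) = 507 + 3*R + 3*d (m(R, d) = 6 + 3*((167 + d) + R) = 6 + 3*(167 + R + d) = 6 + (501 + 3*R + 3*d) = 507 + 3*R + 3*d)
m(-561, S) - 1*(-270718) = (507 + 3*(-561) + 3*(-4)) - 1*(-270718) = (507 - 1683 - 12) + 270718 = -1188 + 270718 = 269530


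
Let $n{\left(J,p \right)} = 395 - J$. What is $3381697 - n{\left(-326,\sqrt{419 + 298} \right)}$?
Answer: $3380976$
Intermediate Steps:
$3381697 - n{\left(-326,\sqrt{419 + 298} \right)} = 3381697 - \left(395 - -326\right) = 3381697 - \left(395 + 326\right) = 3381697 - 721 = 3380976$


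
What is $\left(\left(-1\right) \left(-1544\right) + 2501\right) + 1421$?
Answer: $5466$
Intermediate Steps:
$\left(\left(-1\right) \left(-1544\right) + 2501\right) + 1421 = \left(1544 + 2501\right) + 1421 = 4045 + 1421 = 5466$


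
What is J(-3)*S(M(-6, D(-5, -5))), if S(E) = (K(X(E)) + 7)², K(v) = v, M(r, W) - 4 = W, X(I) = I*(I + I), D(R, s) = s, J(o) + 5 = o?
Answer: -648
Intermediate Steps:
J(o) = -5 + o
X(I) = 2*I² (X(I) = I*(2*I) = 2*I²)
M(r, W) = 4 + W
S(E) = (7 + 2*E²)² (S(E) = (2*E² + 7)² = (7 + 2*E²)²)
J(-3)*S(M(-6, D(-5, -5))) = (-5 - 3)*(7 + 2*(4 - 5)²)² = -8*(7 + 2*(-1)²)² = -8*(7 + 2*1)² = -8*(7 + 2)² = -8*9² = -8*81 = -648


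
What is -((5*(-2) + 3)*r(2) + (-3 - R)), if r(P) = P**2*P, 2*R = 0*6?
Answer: 59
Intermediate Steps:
R = 0 (R = (0*6)/2 = (1/2)*0 = 0)
r(P) = P**3
-((5*(-2) + 3)*r(2) + (-3 - R)) = -((5*(-2) + 3)*2**3 + (-3 - 1*0)) = -((-10 + 3)*8 + (-3 + 0)) = -(-7*8 - 3) = -(-56 - 3) = -1*(-59) = 59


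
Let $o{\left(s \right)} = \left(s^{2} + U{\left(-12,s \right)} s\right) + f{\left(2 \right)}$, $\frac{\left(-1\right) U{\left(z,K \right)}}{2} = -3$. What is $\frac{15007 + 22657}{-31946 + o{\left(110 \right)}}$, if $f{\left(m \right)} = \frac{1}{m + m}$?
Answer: $- \frac{150656}{76743} \approx -1.9631$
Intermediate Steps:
$f{\left(m \right)} = \frac{1}{2 m}$
$U{\left(z,K \right)} = 6$ ($U{\left(z,K \right)} = \left(-2\right) \left(-3\right) = 6$)
$o{\left(s \right)} = \frac{1}{4} + s^{2} + 6 s$ ($o{\left(s \right)} = \left(s^{2} + 6 s\right) + \frac{1}{2 \cdot 2} = \left(s^{2} + 6 s\right) + \frac{1}{2} \cdot \frac{1}{2} = \left(s^{2} + 6 s\right) + \frac{1}{4} = \frac{1}{4} + s^{2} + 6 s$)
$\frac{15007 + 22657}{-31946 + o{\left(110 \right)}} = \frac{15007 + 22657}{-31946 + \left(\frac{1}{4} + 110^{2} + 6 \cdot 110\right)} = \frac{37664}{-31946 + \left(\frac{1}{4} + 12100 + 660\right)} = \frac{37664}{-31946 + \frac{51041}{4}} = \frac{37664}{- \frac{76743}{4}} = 37664 \left(- \frac{4}{76743}\right) = - \frac{150656}{76743}$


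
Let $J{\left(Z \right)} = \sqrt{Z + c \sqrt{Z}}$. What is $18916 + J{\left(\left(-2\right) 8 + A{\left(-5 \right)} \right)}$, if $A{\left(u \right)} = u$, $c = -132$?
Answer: $18916 + \sqrt{-21 - 132 i \sqrt{21}} \approx 18933.0 - 17.696 i$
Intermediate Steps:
$J{\left(Z \right)} = \sqrt{Z - 132 \sqrt{Z}}$
$18916 + J{\left(\left(-2\right) 8 + A{\left(-5 \right)} \right)} = 18916 + \sqrt{\left(\left(-2\right) 8 - 5\right) - 132 \sqrt{\left(-2\right) 8 - 5}} = 18916 + \sqrt{\left(-16 - 5\right) - 132 \sqrt{-16 - 5}} = 18916 + \sqrt{-21 - 132 \sqrt{-21}} = 18916 + \sqrt{-21 - 132 i \sqrt{21}}$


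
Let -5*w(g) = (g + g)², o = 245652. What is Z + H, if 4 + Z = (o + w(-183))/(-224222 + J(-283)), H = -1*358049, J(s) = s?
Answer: -133974846043/374175 ≈ -3.5805e+5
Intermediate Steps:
w(g) = -4*g²/5 (w(g) = -(g + g)²/5 = -4*g²/5)
H = -358049
Z = -1861468/374175 (Z = -4 + (245652 - ⅘*(-183)²)/(-224222 - 283) = -4 + (245652 - ⅘*33489)/(-224505) = -4 + (245652 - 133956/5)*(-1/224505) = -4 + (1094304/5)*(-1/224505) = -4 - 364768/374175 = -1861468/374175 ≈ -4.9749)
Z + H = -1861468/374175 - 358049 = -133974846043/374175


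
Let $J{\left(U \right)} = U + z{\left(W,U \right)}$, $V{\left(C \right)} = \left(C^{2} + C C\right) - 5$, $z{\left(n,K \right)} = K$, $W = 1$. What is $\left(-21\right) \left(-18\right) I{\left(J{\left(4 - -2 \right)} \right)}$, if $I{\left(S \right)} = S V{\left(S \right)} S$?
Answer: $15404256$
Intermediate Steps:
$V{\left(C \right)} = -5 + 2 C^{2}$ ($V{\left(C \right)} = \left(C^{2} + C^{2}\right) - 5 = 2 C^{2} - 5 = -5 + 2 C^{2}$)
$J{\left(U \right)} = 2 U$ ($J{\left(U \right)} = U + U = 2 U$)
$I{\left(S \right)} = S^{2} \left(-5 + 2 S^{2}\right)$ ($I{\left(S \right)} = S \left(-5 + 2 S^{2}\right) S = S^{2} \left(-5 + 2 S^{2}\right)$)
$\left(-21\right) \left(-18\right) I{\left(J{\left(4 - -2 \right)} \right)} = \left(-21\right) \left(-18\right) \left(2 \left(4 - -2\right)\right)^{2} \left(-5 + 2 \left(2 \left(4 - -2\right)\right)^{2}\right) = 378 \left(2 \left(4 + 2\right)\right)^{2} \left(-5 + 2 \left(2 \left(4 + 2\right)\right)^{2}\right) = 378 \left(2 \cdot 6\right)^{2} \left(-5 + 2 \left(2 \cdot 6\right)^{2}\right) = 378 \cdot 12^{2} \left(-5 + 2 \cdot 12^{2}\right) = 378 \cdot 144 \left(-5 + 2 \cdot 144\right) = 378 \cdot 144 \left(-5 + 288\right) = 378 \cdot 144 \cdot 283 = 378 \cdot 40752 = 15404256$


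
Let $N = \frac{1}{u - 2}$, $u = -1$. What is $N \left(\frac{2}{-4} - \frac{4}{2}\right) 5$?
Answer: $\frac{25}{6} \approx 4.1667$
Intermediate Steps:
$N = - \frac{1}{3}$ ($N = \frac{1}{-1 - 2} = \frac{1}{-3} = - \frac{1}{3} \approx -0.33333$)
$N \left(\frac{2}{-4} - \frac{4}{2}\right) 5 = - \frac{\frac{2}{-4} - \frac{4}{2}}{3} \cdot 5 = - \frac{2 \left(- \frac{1}{4}\right) - 2}{3} \cdot 5 = - \frac{- \frac{1}{2} - 2}{3} \cdot 5 = \left(- \frac{1}{3}\right) \left(- \frac{5}{2}\right) 5 = \frac{5}{6} \cdot 5 = \frac{25}{6}$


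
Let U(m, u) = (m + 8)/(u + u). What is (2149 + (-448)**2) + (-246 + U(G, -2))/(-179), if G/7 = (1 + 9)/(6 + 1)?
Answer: 72621875/358 ≈ 2.0285e+5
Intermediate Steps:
G = 10 (G = 7*((1 + 9)/(6 + 1)) = 7*(10/7) = 10)
U(m, u) = (8 + m)/(2*u) (U(m, u) = (8 + m)/((2*u)) = (8 + m)*(1/(2*u)) = (8 + m)/(2*u))
(2149 + (-448)**2) + (-246 + U(G, -2))/(-179) = (2149 + (-448)**2) + (-246 + (1/2)*(8 + 10)/(-2))/(-179) = (2149 + 200704) + (-246 + (1/2)*(-1/2)*18)*(-1/179) = 202853 + (-246 - 9/2)*(-1/179) = 202853 - 501/2*(-1/179) = 202853 + 501/358 = 72621875/358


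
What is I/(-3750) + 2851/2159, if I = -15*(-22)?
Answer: 332626/269875 ≈ 1.2325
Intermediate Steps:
I = 330
I/(-3750) + 2851/2159 = 330/(-3750) + 2851/2159 = 330*(-1/3750) + 2851*(1/2159) = -11/125 + 2851/2159 = 332626/269875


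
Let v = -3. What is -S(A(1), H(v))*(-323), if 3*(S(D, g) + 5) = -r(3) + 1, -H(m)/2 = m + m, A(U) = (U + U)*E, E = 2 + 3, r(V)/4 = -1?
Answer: -3230/3 ≈ -1076.7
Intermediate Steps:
r(V) = -4 (r(V) = 4*(-1) = -4)
E = 5
A(U) = 10*U (A(U) = (U + U)*5 = (2*U)*5 = 10*U)
H(m) = -4*m (H(m) = -2*(m + m) = -4*m)
S(D, g) = -10/3 (S(D, g) = -5 + (-1*(-4) + 1)/3 = -5 + (4 + 1)/3 = -5 + (⅓)*5 = -5 + 5/3 = -10/3)
-S(A(1), H(v))*(-323) = -(-10)*(-323)/3 = -1*3230/3 = -3230/3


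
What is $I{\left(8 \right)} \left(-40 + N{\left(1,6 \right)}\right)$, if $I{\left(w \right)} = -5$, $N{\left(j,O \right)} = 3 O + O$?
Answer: $80$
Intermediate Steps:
$N{\left(j,O \right)} = 4 O$
$I{\left(8 \right)} \left(-40 + N{\left(1,6 \right)}\right) = - 5 \left(-40 + 4 \cdot 6\right) = - 5 \left(-40 + 24\right) = \left(-5\right) \left(-16\right) = 80$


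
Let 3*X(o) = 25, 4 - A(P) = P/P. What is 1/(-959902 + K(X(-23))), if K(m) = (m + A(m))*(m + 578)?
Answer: -9/8579312 ≈ -1.0490e-6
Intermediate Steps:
A(P) = 3 (A(P) = 4 - P/P = 4 - 1*1 = 4 - 1 = 3)
X(o) = 25/3 (X(o) = (⅓)*25 = 25/3)
K(m) = (3 + m)*(578 + m) (K(m) = (m + 3)*(m + 578) = (3 + m)*(578 + m))
1/(-959902 + K(X(-23))) = 1/(-959902 + (1734 + (25/3)² + 581*(25/3))) = 1/(-959902 + (1734 + 625/9 + 14525/3)) = 1/(-959902 + 59806/9) = 1/(-8579312/9) = -9/8579312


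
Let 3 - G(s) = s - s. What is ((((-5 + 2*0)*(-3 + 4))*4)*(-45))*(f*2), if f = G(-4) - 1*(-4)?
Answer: 12600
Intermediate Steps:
G(s) = 3 (G(s) = 3 - (s - s) = 3 - 1*0 = 3 + 0 = 3)
f = 7 (f = 3 - 1*(-4) = 3 + 4 = 7)
((((-5 + 2*0)*(-3 + 4))*4)*(-45))*(f*2) = ((((-5 + 2*0)*(-3 + 4))*4)*(-45))*(7*2) = ((((-5 + 0)*1)*4)*(-45))*14 = ((-5*1*4)*(-45))*14 = (-5*4*(-45))*14 = -20*(-45)*14 = 900*14 = 12600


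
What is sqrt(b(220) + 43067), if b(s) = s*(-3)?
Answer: sqrt(42407) ≈ 205.93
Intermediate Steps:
b(s) = -3*s
sqrt(b(220) + 43067) = sqrt(-3*220 + 43067) = sqrt(-660 + 43067) = sqrt(42407)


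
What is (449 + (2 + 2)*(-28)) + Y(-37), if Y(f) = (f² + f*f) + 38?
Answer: 3113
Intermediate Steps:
Y(f) = 38 + 2*f² (Y(f) = (f² + f²) + 38 = 2*f² + 38 = 38 + 2*f²)
(449 + (2 + 2)*(-28)) + Y(-37) = (449 + (2 + 2)*(-28)) + (38 + 2*(-37)²) = (449 + 4*(-28)) + (38 + 2*1369) = (449 - 112) + (38 + 2738) = 337 + 2776 = 3113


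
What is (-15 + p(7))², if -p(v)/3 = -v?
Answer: 36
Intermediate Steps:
p(v) = 3*v (p(v) = -(-3)*v = 3*v)
(-15 + p(7))² = (-15 + 3*7)² = (-15 + 21)² = 6² = 36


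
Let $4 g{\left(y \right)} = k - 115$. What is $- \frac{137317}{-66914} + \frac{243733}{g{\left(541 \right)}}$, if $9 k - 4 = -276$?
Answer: $- \frac{586949925313}{87456598} \approx -6711.3$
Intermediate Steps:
$k = - \frac{272}{9}$ ($k = \frac{4}{9} + \frac{1}{9} \left(-276\right) = \frac{4}{9} - \frac{92}{3} = - \frac{272}{9} \approx -30.222$)
$g{\left(y \right)} = - \frac{1307}{36}$ ($g{\left(y \right)} = \frac{- \frac{272}{9} - 115}{4} = \frac{1}{4} \left(- \frac{1307}{9}\right) = - \frac{1307}{36}$)
$- \frac{137317}{-66914} + \frac{243733}{g{\left(541 \right)}} = - \frac{137317}{-66914} + \frac{243733}{- \frac{1307}{36}} = \left(-137317\right) \left(- \frac{1}{66914}\right) + 243733 \left(- \frac{36}{1307}\right) = \frac{137317}{66914} - \frac{8774388}{1307} = - \frac{586949925313}{87456598}$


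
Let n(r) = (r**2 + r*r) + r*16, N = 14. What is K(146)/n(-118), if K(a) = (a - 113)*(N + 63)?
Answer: 231/2360 ≈ 0.097881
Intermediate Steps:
K(a) = -8701 + 77*a (K(a) = (a - 113)*(14 + 63) = (-113 + a)*77 = -8701 + 77*a)
n(r) = 2*r**2 + 16*r (n(r) = (r**2 + r**2) + 16*r = 2*r**2 + 16*r)
K(146)/n(-118) = (-8701 + 77*146)/((2*(-118)*(8 - 118))) = (-8701 + 11242)/((2*(-118)*(-110))) = 2541/25960 = 2541*(1/25960) = 231/2360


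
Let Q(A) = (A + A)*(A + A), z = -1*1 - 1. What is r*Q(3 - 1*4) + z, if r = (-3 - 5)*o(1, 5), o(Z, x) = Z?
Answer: -34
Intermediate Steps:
z = -2 (z = -1 - 1 = -2)
Q(A) = 4*A² (Q(A) = (2*A)*(2*A) = 4*A²)
r = -8 (r = (-3 - 5)*1 = -8*1 = -8)
r*Q(3 - 1*4) + z = -32*(3 - 1*4)² - 2 = -32*(3 - 4)² - 2 = -32*(-1)² - 2 = -32 - 2 = -34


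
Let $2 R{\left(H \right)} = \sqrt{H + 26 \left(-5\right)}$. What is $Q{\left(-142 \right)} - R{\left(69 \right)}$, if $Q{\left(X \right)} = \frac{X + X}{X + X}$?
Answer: $1 - \frac{i \sqrt{61}}{2} \approx 1.0 - 3.9051 i$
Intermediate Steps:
$R{\left(H \right)} = \frac{\sqrt{-130 + H}}{2}$ ($R{\left(H \right)} = \frac{\sqrt{H + 26 \left(-5\right)}}{2} = \frac{\sqrt{H - 130}}{2} = \frac{\sqrt{-130 + H}}{2}$)
$Q{\left(X \right)} = 1$ ($Q{\left(X \right)} = \frac{2 X}{2 X} = 2 X \frac{1}{2 X} = 1$)
$Q{\left(-142 \right)} - R{\left(69 \right)} = 1 - \frac{\sqrt{-130 + 69}}{2} = 1 - \frac{\sqrt{-61}}{2} = 1 - \frac{i \sqrt{61}}{2}$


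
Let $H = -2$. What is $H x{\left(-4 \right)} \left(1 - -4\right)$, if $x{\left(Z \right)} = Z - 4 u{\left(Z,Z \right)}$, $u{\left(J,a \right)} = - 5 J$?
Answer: $840$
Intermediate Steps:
$x{\left(Z \right)} = 21 Z$ ($x{\left(Z \right)} = Z - 4 \left(- 5 Z\right) = Z + 20 Z = 21 Z$)
$H x{\left(-4 \right)} \left(1 - -4\right) = - 2 \cdot 21 \left(-4\right) \left(1 - -4\right) = \left(-2\right) \left(-84\right) \left(1 + 4\right) = 168 \cdot 5 = 840$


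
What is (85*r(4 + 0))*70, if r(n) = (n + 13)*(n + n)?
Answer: 809200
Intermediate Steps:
r(n) = 2*n*(13 + n) (r(n) = (13 + n)*(2*n) = 2*n*(13 + n))
(85*r(4 + 0))*70 = (85*(2*(4 + 0)*(13 + (4 + 0))))*70 = (85*(2*4*(13 + 4)))*70 = (85*(2*4*17))*70 = (85*136)*70 = 11560*70 = 809200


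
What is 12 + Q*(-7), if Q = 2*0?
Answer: 12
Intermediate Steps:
Q = 0
12 + Q*(-7) = 12 + 0*(-7) = 12 + 0 = 12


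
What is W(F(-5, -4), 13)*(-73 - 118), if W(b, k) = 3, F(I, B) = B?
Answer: -573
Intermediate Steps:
W(F(-5, -4), 13)*(-73 - 118) = 3*(-73 - 118) = 3*(-191) = -573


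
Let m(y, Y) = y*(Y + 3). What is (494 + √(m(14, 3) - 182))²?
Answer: 243938 + 6916*I*√2 ≈ 2.4394e+5 + 9780.7*I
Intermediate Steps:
m(y, Y) = y*(3 + Y)
(494 + √(m(14, 3) - 182))² = (494 + √(14*(3 + 3) - 182))² = (494 + √(14*6 - 182))² = (494 + √(84 - 182))² = (494 + √(-98))² = (494 + 7*I*√2)²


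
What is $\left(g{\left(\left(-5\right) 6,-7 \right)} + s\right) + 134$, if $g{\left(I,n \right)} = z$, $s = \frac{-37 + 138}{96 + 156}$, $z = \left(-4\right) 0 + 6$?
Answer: $\frac{35381}{252} \approx 140.4$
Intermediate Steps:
$z = 6$ ($z = 0 + 6 = 6$)
$s = \frac{101}{252} \approx 0.40079$
$g{\left(I,n \right)} = 6$
$\left(g{\left(\left(-5\right) 6,-7 \right)} + s\right) + 134 = \left(6 + \frac{101}{252}\right) + 134 = \frac{1613}{252} + 134 = \frac{35381}{252}$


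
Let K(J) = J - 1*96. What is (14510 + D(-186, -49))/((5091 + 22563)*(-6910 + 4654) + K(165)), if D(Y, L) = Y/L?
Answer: -711176/3056980395 ≈ -0.00023264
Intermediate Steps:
K(J) = -96 + J (K(J) = J - 96 = -96 + J)
(14510 + D(-186, -49))/((5091 + 22563)*(-6910 + 4654) + K(165)) = (14510 - 186/(-49))/((5091 + 22563)*(-6910 + 4654) + (-96 + 165)) = (14510 - 186*(-1/49))/(27654*(-2256) + 69) = (14510 + 186/49)/(-62387424 + 69) = (711176/49)/(-62387355) = (711176/49)*(-1/62387355) = -711176/3056980395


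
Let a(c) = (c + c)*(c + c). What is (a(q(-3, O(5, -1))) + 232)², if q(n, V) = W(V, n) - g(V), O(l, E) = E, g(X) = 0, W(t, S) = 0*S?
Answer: 53824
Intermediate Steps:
W(t, S) = 0
q(n, V) = 0 (q(n, V) = 0 - 1*0 = 0 + 0 = 0)
a(c) = 4*c² (a(c) = (2*c)*(2*c) = 4*c²)
(a(q(-3, O(5, -1))) + 232)² = (4*0² + 232)² = (4*0 + 232)² = (0 + 232)² = 232² = 53824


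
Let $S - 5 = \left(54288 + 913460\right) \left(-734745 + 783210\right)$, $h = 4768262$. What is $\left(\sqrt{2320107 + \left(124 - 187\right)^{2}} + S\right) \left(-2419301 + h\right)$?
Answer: $110170749957558825 + 4697922 \sqrt{581019} \approx 1.1017 \cdot 10^{17}$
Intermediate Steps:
$S = 46901906825$ ($S = 5 + \left(54288 + 913460\right) \left(-734745 + 783210\right) = 5 + 967748 \cdot 48465 = 5 + 46901906820 = 46901906825$)
$\left(\sqrt{2320107 + \left(124 - 187\right)^{2}} + S\right) \left(-2419301 + h\right) = \left(\sqrt{2320107 + \left(124 - 187\right)^{2}} + 46901906825\right) \left(-2419301 + 4768262\right) = \left(\sqrt{2320107 + \left(-63\right)^{2}} + 46901906825\right) 2348961 = \left(\sqrt{2320107 + 3969} + 46901906825\right) 2348961 = \left(\sqrt{2324076} + 46901906825\right) 2348961 = \left(2 \sqrt{581019} + 46901906825\right) 2348961 = \left(46901906825 + 2 \sqrt{581019}\right) 2348961 = 110170749957558825 + 4697922 \sqrt{581019}$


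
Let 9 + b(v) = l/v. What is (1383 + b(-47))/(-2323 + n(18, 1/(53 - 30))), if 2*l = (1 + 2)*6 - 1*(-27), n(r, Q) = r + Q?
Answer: -2969553/4983316 ≈ -0.59590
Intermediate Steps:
n(r, Q) = Q + r
l = 45/2 (l = ((1 + 2)*6 - 1*(-27))/2 = (3*6 + 27)/2 = (18 + 27)/2 = (1/2)*45 = 45/2 ≈ 22.500)
b(v) = -9 + 45/(2*v)
(1383 + b(-47))/(-2323 + n(18, 1/(53 - 30))) = (1383 + (-9 + (45/2)/(-47)))/(-2323 + (1/(53 - 30) + 18)) = (1383 + (-9 + (45/2)*(-1/47)))/(-2323 + (1/23 + 18)) = (1383 + (-9 - 45/94))/(-2323 + (1/23 + 18)) = (1383 - 891/94)/(-2323 + 415/23) = 129111/(94*(-53014/23)) = (129111/94)*(-23/53014) = -2969553/4983316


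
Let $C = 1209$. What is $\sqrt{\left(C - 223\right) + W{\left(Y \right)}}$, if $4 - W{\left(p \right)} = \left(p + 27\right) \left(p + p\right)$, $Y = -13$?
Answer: $\sqrt{1354} \approx 36.797$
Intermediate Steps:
$W{\left(p \right)} = 4 - 2 p \left(27 + p\right)$ ($W{\left(p \right)} = 4 - \left(p + 27\right) \left(p + p\right) = 4 - \left(27 + p\right) 2 p = 4 - 2 p \left(27 + p\right)$)
$\sqrt{\left(C - 223\right) + W{\left(Y \right)}} = \sqrt{\left(1209 - 223\right) - \left(-706 + 338\right)} = \sqrt{\left(1209 - 223\right) + \left(4 + 702 - 338\right)} = \sqrt{986 + \left(4 + 702 - 338\right)} = \sqrt{986 + 368} = \sqrt{1354}$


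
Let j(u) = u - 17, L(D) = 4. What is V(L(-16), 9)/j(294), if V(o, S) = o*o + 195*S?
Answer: 1771/277 ≈ 6.3935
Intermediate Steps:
j(u) = -17 + u
V(o, S) = o² + 195*S
V(L(-16), 9)/j(294) = (4² + 195*9)/(-17 + 294) = (16 + 1755)/277 = 1771*(1/277) = 1771/277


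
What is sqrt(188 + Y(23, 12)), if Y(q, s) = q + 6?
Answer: sqrt(217) ≈ 14.731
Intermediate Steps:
Y(q, s) = 6 + q
sqrt(188 + Y(23, 12)) = sqrt(188 + (6 + 23)) = sqrt(188 + 29) = sqrt(217)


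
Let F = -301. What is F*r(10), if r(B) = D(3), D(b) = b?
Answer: -903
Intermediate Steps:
r(B) = 3
F*r(10) = -301*3 = -903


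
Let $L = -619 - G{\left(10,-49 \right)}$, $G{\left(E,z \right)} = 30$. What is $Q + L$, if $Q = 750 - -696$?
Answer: $797$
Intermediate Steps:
$Q = 1446$ ($Q = 750 + 696 = 1446$)
$L = -649$ ($L = -619 - 30 = -649$)
$Q + L = 1446 - 649 = 797$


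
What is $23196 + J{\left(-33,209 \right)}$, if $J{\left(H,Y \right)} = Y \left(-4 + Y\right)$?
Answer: $66041$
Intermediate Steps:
$23196 + J{\left(-33,209 \right)} = 23196 + 209 \left(-4 + 209\right) = 23196 + 209 \cdot 205 = 23196 + 42845 = 66041$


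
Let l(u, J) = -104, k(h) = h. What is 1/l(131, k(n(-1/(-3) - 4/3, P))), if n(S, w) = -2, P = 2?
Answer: -1/104 ≈ -0.0096154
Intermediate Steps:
1/l(131, k(n(-1/(-3) - 4/3, P))) = 1/(-104) = -1/104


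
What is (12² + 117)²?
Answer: 68121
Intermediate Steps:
(12² + 117)² = (144 + 117)² = 261² = 68121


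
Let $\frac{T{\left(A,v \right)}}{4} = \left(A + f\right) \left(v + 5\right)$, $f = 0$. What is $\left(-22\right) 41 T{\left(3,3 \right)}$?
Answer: $-86592$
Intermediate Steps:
$T{\left(A,v \right)} = 4 A \left(5 + v\right)$ ($T{\left(A,v \right)} = 4 \left(A + 0\right) \left(v + 5\right) = 4 A \left(5 + v\right)$)
$\left(-22\right) 41 T{\left(3,3 \right)} = \left(-22\right) 41 \cdot 4 \cdot 3 \left(5 + 3\right) = - 902 \cdot 4 \cdot 3 \cdot 8 = \left(-902\right) 96 = -86592$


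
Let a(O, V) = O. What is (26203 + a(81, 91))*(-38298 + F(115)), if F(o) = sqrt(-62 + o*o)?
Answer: -1006624632 + 26284*sqrt(13163) ≈ -1.0036e+9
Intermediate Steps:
F(o) = sqrt(-62 + o**2)
(26203 + a(81, 91))*(-38298 + F(115)) = (26203 + 81)*(-38298 + sqrt(-62 + 115**2)) = 26284*(-38298 + sqrt(-62 + 13225)) = 26284*(-38298 + sqrt(13163)) = -1006624632 + 26284*sqrt(13163)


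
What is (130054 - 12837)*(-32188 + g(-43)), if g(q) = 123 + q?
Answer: -3763603436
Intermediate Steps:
(130054 - 12837)*(-32188 + g(-43)) = (130054 - 12837)*(-32188 + (123 - 43)) = 117217*(-32188 + 80) = 117217*(-32108) = -3763603436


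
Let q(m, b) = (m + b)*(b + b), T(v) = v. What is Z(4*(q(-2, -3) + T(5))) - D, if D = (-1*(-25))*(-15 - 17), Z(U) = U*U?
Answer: 20400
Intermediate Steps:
q(m, b) = 2*b*(b + m) (q(m, b) = (b + m)*(2*b) = 2*b*(b + m))
Z(U) = U**2
D = -800 (D = 25*(-32) = -800)
Z(4*(q(-2, -3) + T(5))) - D = (4*(2*(-3)*(-3 - 2) + 5))**2 - 1*(-800) = (4*(2*(-3)*(-5) + 5))**2 + 800 = (4*(30 + 5))**2 + 800 = (4*35)**2 + 800 = 140**2 + 800 = 19600 + 800 = 20400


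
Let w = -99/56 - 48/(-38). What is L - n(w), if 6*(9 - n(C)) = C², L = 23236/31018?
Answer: -288242029289/35115353728 ≈ -8.2084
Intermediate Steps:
w = -537/1064 (w = -99*1/56 - 48*(-1/38) = -99/56 + 24/19 = -537/1064 ≈ -0.50470)
L = 11618/15509 (L = 23236*(1/31018) = 11618/15509 ≈ 0.74911)
n(C) = 9 - C²/6
L - n(w) = 11618/15509 - (9 - (-537/1064)²/6) = 11618/15509 - (9 - ⅙*288369/1132096) = 11618/15509 - (9 - 96123/2264192) = 11618/15509 - 1*20281605/2264192 = 11618/15509 - 20281605/2264192 = -288242029289/35115353728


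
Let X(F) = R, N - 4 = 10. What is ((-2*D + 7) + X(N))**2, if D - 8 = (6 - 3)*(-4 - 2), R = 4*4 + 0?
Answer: 1849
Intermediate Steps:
N = 14 (N = 4 + 10 = 14)
R = 16 (R = 16 + 0 = 16)
X(F) = 16
D = -10 (D = 8 + (6 - 3)*(-4 - 2) = 8 + 3*(-6) = 8 - 18 = -10)
((-2*D + 7) + X(N))**2 = ((-2*(-10) + 7) + 16)**2 = ((20 + 7) + 16)**2 = (27 + 16)**2 = 43**2 = 1849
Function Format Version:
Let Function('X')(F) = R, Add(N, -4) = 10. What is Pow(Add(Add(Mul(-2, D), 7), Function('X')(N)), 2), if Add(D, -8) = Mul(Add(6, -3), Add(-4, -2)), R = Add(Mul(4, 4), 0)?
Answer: 1849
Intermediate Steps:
N = 14 (N = Add(4, 10) = 14)
R = 16 (R = Add(16, 0) = 16)
Function('X')(F) = 16
D = -10 (D = Add(8, Mul(Add(6, -3), Add(-4, -2))) = Add(8, Mul(3, -6)) = Add(8, -18) = -10)
Pow(Add(Add(Mul(-2, D), 7), Function('X')(N)), 2) = Pow(Add(Add(Mul(-2, -10), 7), 16), 2) = Pow(Add(Add(20, 7), 16), 2) = Pow(Add(27, 16), 2) = Pow(43, 2) = 1849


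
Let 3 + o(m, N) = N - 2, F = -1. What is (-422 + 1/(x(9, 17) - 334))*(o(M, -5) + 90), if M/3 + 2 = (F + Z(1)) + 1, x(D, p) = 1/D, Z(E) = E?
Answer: -20289904/601 ≈ -33760.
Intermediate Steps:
M = -3 (M = -6 + 3*((-1 + 1) + 1) = -6 + 3*(0 + 1) = -6 + 3*1 = -6 + 3 = -3)
o(m, N) = -5 + N (o(m, N) = -3 + (N - 2) = -3 + (-2 + N) = -5 + N)
(-422 + 1/(x(9, 17) - 334))*(o(M, -5) + 90) = (-422 + 1/(1/9 - 334))*((-5 - 5) + 90) = (-422 + 1/(⅑ - 334))*(-10 + 90) = (-422 + 1/(-3005/9))*80 = (-422 - 9/3005)*80 = -1268119/3005*80 = -20289904/601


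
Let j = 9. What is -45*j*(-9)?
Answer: 3645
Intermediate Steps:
-45*j*(-9) = -45*9*(-9) = -405*(-9) = 3645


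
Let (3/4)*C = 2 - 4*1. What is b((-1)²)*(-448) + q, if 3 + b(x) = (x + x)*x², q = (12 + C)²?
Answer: 4816/9 ≈ 535.11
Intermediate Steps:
C = -8/3 (C = 4*(2 - 4*1)/3 = 4*(2 - 4)/3 = (4/3)*(-2) = -8/3 ≈ -2.6667)
q = 784/9 (q = (12 - 8/3)² = (28/3)² = 784/9 ≈ 87.111)
b(x) = -3 + 2*x³ (b(x) = -3 + (x + x)*x² = -3 + (2*x)*x² = -3 + 2*x³)
b((-1)²)*(-448) + q = (-3 + 2*((-1)²)³)*(-448) + 784/9 = (-3 + 2*1³)*(-448) + 784/9 = (-3 + 2*1)*(-448) + 784/9 = (-3 + 2)*(-448) + 784/9 = -1*(-448) + 784/9 = 448 + 784/9 = 4816/9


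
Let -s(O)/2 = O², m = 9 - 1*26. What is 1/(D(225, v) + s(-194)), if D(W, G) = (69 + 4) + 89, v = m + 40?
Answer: -1/75110 ≈ -1.3314e-5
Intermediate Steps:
m = -17 (m = 9 - 26 = -17)
v = 23 (v = -17 + 40 = 23)
s(O) = -2*O²
D(W, G) = 162 (D(W, G) = 73 + 89 = 162)
1/(D(225, v) + s(-194)) = 1/(162 - 2*(-194)²) = 1/(162 - 2*37636) = 1/(162 - 75272) = 1/(-75110) = -1/75110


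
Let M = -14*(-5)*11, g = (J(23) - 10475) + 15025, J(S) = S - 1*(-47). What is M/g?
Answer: 1/6 ≈ 0.16667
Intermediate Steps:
J(S) = 47 + S (J(S) = S + 47 = 47 + S)
g = 4620 (g = ((47 + 23) - 10475) + 15025 = (70 - 10475) + 15025 = -10405 + 15025 = 4620)
M = 770 (M = 70*11 = 770)
M/g = 770/4620 = 770*(1/4620) = 1/6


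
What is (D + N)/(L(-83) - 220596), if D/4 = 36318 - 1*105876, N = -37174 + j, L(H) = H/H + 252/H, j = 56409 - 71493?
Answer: 27430670/18309637 ≈ 1.4982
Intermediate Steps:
j = -15084
L(H) = 1 + 252/H
N = -52258 (N = -37174 - 15084 = -52258)
D = -278232 (D = 4*(36318 - 1*105876) = 4*(36318 - 105876) = 4*(-69558) = -278232)
(D + N)/(L(-83) - 220596) = (-278232 - 52258)/((252 - 83)/(-83) - 220596) = -330490/(-1/83*169 - 220596) = -330490/(-169/83 - 220596) = -330490/(-18309637/83) = -330490*(-83/18309637) = 27430670/18309637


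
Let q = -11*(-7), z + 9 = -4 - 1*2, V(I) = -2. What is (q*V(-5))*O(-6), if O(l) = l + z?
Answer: 3234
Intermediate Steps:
z = -15 (z = -9 + (-4 - 1*2) = -9 + (-4 - 2) = -9 - 6 = -15)
q = 77
O(l) = -15 + l (O(l) = l - 15 = -15 + l)
(q*V(-5))*O(-6) = (77*(-2))*(-15 - 6) = -154*(-21) = 3234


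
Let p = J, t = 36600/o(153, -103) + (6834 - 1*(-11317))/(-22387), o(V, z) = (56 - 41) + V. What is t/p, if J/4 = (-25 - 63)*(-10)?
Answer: 17006559/275807840 ≈ 0.061661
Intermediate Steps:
o(V, z) = 15 + V
J = 3520 (J = 4*((-25 - 63)*(-10)) = 4*(-88*(-10)) = 4*880 = 3520)
t = 34013118/156709 (t = 36600/(15 + 153) + (6834 - 1*(-11317))/(-22387) = 36600/168 + (6834 + 11317)*(-1/22387) = 36600*(1/168) + 18151*(-1/22387) = 1525/7 - 18151/22387 = 34013118/156709 ≈ 217.05)
p = 3520
t/p = (34013118/156709)/3520 = (34013118/156709)*(1/3520) = 17006559/275807840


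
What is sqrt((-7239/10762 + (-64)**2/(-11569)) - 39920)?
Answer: I*sqrt(618841342449648692934)/124505578 ≈ 199.8*I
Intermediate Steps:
sqrt((-7239/10762 + (-64)**2/(-11569)) - 39920) = sqrt((-7239*1/10762 + 4096*(-1/11569)) - 39920) = sqrt((-7239/10762 - 4096/11569) - 39920) = sqrt(-127829143/124505578 - 39920) = sqrt(-4970390502903/124505578) = I*sqrt(618841342449648692934)/124505578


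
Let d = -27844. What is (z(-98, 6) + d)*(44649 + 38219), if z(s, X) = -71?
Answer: -2313260220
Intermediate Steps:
(z(-98, 6) + d)*(44649 + 38219) = (-71 - 27844)*(44649 + 38219) = -27915*82868 = -2313260220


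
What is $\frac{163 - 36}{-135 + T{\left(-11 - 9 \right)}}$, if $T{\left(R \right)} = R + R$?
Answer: $- \frac{127}{175} \approx -0.72571$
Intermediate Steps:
$T{\left(R \right)} = 2 R$
$\frac{163 - 36}{-135 + T{\left(-11 - 9 \right)}} = \frac{163 - 36}{-135 + 2 \left(-11 - 9\right)} = \frac{127}{-135 + 2 \left(-20\right)} = \frac{127}{-135 - 40} = \frac{127}{-175} = 127 \left(- \frac{1}{175}\right) = - \frac{127}{175}$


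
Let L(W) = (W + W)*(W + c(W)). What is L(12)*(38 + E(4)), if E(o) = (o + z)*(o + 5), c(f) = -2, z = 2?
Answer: 22080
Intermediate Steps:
E(o) = (2 + o)*(5 + o) (E(o) = (o + 2)*(o + 5) = (2 + o)*(5 + o))
L(W) = 2*W*(-2 + W) (L(W) = (W + W)*(W - 2) = (2*W)*(-2 + W) = 2*W*(-2 + W))
L(12)*(38 + E(4)) = (2*12*(-2 + 12))*(38 + (10 + 4² + 7*4)) = (2*12*10)*(38 + (10 + 16 + 28)) = 240*(38 + 54) = 240*92 = 22080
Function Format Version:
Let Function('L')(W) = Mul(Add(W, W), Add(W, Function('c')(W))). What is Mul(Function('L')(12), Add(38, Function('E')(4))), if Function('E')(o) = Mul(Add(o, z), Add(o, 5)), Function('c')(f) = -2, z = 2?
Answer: 22080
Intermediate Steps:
Function('E')(o) = Mul(Add(2, o), Add(5, o)) (Function('E')(o) = Mul(Add(o, 2), Add(o, 5)) = Mul(Add(2, o), Add(5, o)))
Function('L')(W) = Mul(2, W, Add(-2, W)) (Function('L')(W) = Mul(Add(W, W), Add(W, -2)) = Mul(Mul(2, W), Add(-2, W)) = Mul(2, W, Add(-2, W)))
Mul(Function('L')(12), Add(38, Function('E')(4))) = Mul(Mul(2, 12, Add(-2, 12)), Add(38, Add(10, Pow(4, 2), Mul(7, 4)))) = Mul(Mul(2, 12, 10), Add(38, Add(10, 16, 28))) = Mul(240, Add(38, 54)) = Mul(240, 92) = 22080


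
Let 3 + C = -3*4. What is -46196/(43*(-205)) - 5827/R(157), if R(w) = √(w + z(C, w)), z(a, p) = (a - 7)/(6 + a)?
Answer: 46196/8815 - 17481*√1435/1435 ≈ -456.23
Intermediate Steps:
C = -15 (C = -3 - 3*4 = -3 - 12 = -15)
z(a, p) = (-7 + a)/(6 + a)
R(w) = √(22/9 + w) (R(w) = √(w + (-7 - 15)/(6 - 15)) = √(w - 22/(-9)) = √(w - ⅑*(-22)) = √(w + 22/9) = √(22/9 + w))
-46196/(43*(-205)) - 5827/R(157) = -46196/(43*(-205)) - 5827*3/√(22 + 9*157) = -46196/(-8815) - 5827*3/√(22 + 1413) = -46196*(-1/8815) - 5827*3*√1435/1435 = 46196/8815 - 17481*√1435/1435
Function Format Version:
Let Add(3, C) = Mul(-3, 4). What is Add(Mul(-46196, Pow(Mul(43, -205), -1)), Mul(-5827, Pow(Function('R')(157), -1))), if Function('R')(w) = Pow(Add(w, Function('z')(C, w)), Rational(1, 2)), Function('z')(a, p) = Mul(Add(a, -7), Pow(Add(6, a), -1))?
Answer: Add(Rational(46196, 8815), Mul(Rational(-17481, 1435), Pow(1435, Rational(1, 2)))) ≈ -456.23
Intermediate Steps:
C = -15 (C = Add(-3, Mul(-3, 4)) = Add(-3, -12) = -15)
Function('z')(a, p) = Mul(Pow(Add(6, a), -1), Add(-7, a)) (Function('z')(a, p) = Mul(Add(-7, a), Pow(Add(6, a), -1)) = Mul(Pow(Add(6, a), -1), Add(-7, a)))
Function('R')(w) = Pow(Add(Rational(22, 9), w), Rational(1, 2)) (Function('R')(w) = Pow(Add(w, Mul(Pow(Add(6, -15), -1), Add(-7, -15))), Rational(1, 2)) = Pow(Add(w, Mul(Pow(-9, -1), -22)), Rational(1, 2)) = Pow(Add(w, Mul(Rational(-1, 9), -22)), Rational(1, 2)) = Pow(Add(w, Rational(22, 9)), Rational(1, 2)) = Pow(Add(Rational(22, 9), w), Rational(1, 2)))
Add(Mul(-46196, Pow(Mul(43, -205), -1)), Mul(-5827, Pow(Function('R')(157), -1))) = Add(Mul(-46196, Pow(Mul(43, -205), -1)), Mul(-5827, Pow(Mul(Rational(1, 3), Pow(Add(22, Mul(9, 157)), Rational(1, 2))), -1))) = Add(Mul(-46196, Pow(-8815, -1)), Mul(-5827, Pow(Mul(Rational(1, 3), Pow(Add(22, 1413), Rational(1, 2))), -1))) = Add(Mul(-46196, Rational(-1, 8815)), Mul(-5827, Pow(Mul(Rational(1, 3), Pow(1435, Rational(1, 2))), -1))) = Add(Rational(46196, 8815), Mul(-5827, Mul(Rational(3, 1435), Pow(1435, Rational(1, 2))))) = Add(Rational(46196, 8815), Mul(Rational(-17481, 1435), Pow(1435, Rational(1, 2))))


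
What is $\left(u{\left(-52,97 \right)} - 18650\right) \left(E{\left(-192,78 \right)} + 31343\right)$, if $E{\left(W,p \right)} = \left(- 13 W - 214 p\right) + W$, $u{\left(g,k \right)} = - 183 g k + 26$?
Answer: $15334576740$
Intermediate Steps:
$u{\left(g,k \right)} = 26 - 183 g k$ ($u{\left(g,k \right)} = - 183 g k + 26 = 26 - 183 g k$)
$E{\left(W,p \right)} = - 214 p - 12 W$ ($E{\left(W,p \right)} = \left(- 214 p - 13 W\right) + W = - 214 p - 12 W$)
$\left(u{\left(-52,97 \right)} - 18650\right) \left(E{\left(-192,78 \right)} + 31343\right) = \left(\left(26 - \left(-9516\right) 97\right) - 18650\right) \left(\left(\left(-214\right) 78 - -2304\right) + 31343\right) = \left(\left(26 + 923052\right) - 18650\right) \left(\left(-16692 + 2304\right) + 31343\right) = \left(923078 - 18650\right) \left(-14388 + 31343\right) = 904428 \cdot 16955 = 15334576740$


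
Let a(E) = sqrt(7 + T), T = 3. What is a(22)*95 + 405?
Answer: 405 + 95*sqrt(10) ≈ 705.42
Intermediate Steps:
a(E) = sqrt(10) (a(E) = sqrt(7 + 3) = sqrt(10))
a(22)*95 + 405 = sqrt(10)*95 + 405 = 95*sqrt(10) + 405 = 405 + 95*sqrt(10)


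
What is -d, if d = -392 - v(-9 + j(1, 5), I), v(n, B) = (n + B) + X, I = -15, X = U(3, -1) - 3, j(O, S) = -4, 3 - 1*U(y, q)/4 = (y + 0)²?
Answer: 337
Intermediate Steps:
U(y, q) = 12 - 4*y² (U(y, q) = 12 - 4*(y + 0)² = 12 - 4*y²)
X = -27 (X = (12 - 4*3²) - 3 = (12 - 4*9) - 3 = (12 - 36) - 3 = -24 - 3 = -27)
v(n, B) = -27 + B + n (v(n, B) = (n + B) - 27 = (B + n) - 27 = -27 + B + n)
d = -337 (d = -392 - (-27 - 15 + (-9 - 4)) = -392 - (-27 - 15 - 13) = -392 - 1*(-55) = -392 + 55 = -337)
-d = -1*(-337) = 337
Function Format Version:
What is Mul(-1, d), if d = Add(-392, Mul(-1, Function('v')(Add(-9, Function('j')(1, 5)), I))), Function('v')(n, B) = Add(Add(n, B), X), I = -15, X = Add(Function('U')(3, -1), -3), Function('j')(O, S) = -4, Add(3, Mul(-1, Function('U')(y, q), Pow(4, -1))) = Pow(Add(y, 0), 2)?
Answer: 337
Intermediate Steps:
Function('U')(y, q) = Add(12, Mul(-4, Pow(y, 2))) (Function('U')(y, q) = Add(12, Mul(-4, Pow(Add(y, 0), 2))) = Add(12, Mul(-4, Pow(y, 2))))
X = -27 (X = Add(Add(12, Mul(-4, Pow(3, 2))), -3) = Add(Add(12, Mul(-4, 9)), -3) = Add(Add(12, -36), -3) = Add(-24, -3) = -27)
Function('v')(n, B) = Add(-27, B, n) (Function('v')(n, B) = Add(Add(n, B), -27) = Add(Add(B, n), -27) = Add(-27, B, n))
d = -337 (d = Add(-392, Mul(-1, Add(-27, -15, Add(-9, -4)))) = Add(-392, Mul(-1, Add(-27, -15, -13))) = Add(-392, Mul(-1, -55)) = Add(-392, 55) = -337)
Mul(-1, d) = Mul(-1, -337) = 337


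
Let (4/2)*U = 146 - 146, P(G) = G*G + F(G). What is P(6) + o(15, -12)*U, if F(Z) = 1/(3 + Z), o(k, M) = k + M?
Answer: 325/9 ≈ 36.111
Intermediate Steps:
o(k, M) = M + k
P(G) = G² + 1/(3 + G) (P(G) = G*G + 1/(3 + G) = G² + 1/(3 + G))
U = 0 (U = (146 - 146)/2 = (½)*0 = 0)
P(6) + o(15, -12)*U = (1 + 6²*(3 + 6))/(3 + 6) + (-12 + 15)*0 = (1 + 36*9)/9 + 3*0 = (1 + 324)/9 + 0 = (⅑)*325 + 0 = 325/9 + 0 = 325/9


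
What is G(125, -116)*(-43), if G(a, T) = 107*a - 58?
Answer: -572631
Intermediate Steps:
G(a, T) = -58 + 107*a
G(125, -116)*(-43) = (-58 + 107*125)*(-43) = (-58 + 13375)*(-43) = 13317*(-43) = -572631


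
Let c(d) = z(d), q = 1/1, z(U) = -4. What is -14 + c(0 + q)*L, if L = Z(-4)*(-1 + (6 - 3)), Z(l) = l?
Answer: 18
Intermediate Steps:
q = 1 (q = 1*1 = 1)
L = -8 (L = -4*(-1 + (6 - 3)) = -4*(-1 + 3) = -4*2 = -8)
c(d) = -4
-14 + c(0 + q)*L = -14 - 4*(-8) = -14 + 32 = 18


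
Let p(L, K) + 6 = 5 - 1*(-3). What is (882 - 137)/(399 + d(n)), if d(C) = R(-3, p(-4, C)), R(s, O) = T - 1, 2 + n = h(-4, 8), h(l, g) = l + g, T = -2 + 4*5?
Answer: 745/416 ≈ 1.7909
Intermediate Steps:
T = 18 (T = -2 + 20 = 18)
p(L, K) = 2 (p(L, K) = -6 + (5 - 1*(-3)) = -6 + (5 + 3) = -6 + 8 = 2)
h(l, g) = g + l
n = 2 (n = -2 + (8 - 4) = -2 + 4 = 2)
R(s, O) = 17 (R(s, O) = 18 - 1 = 17)
d(C) = 17
(882 - 137)/(399 + d(n)) = (882 - 137)/(399 + 17) = 745/416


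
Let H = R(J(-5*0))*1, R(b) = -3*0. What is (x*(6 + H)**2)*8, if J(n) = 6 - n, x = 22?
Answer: 6336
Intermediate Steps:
R(b) = 0
H = 0 (H = 0*1 = 0)
(x*(6 + H)**2)*8 = (22*(6 + 0)**2)*8 = (22*6**2)*8 = (22*36)*8 = 792*8 = 6336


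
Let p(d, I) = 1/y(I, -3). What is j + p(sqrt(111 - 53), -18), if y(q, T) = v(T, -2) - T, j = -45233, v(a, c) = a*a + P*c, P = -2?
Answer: -723727/16 ≈ -45233.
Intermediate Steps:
v(a, c) = a**2 - 2*c (v(a, c) = a*a - 2*c = a**2 - 2*c)
y(q, T) = 4 + T**2 - T (y(q, T) = (T**2 - 2*(-2)) - T = (T**2 + 4) - T = (4 + T**2) - T = 4 + T**2 - T)
p(d, I) = 1/16 (p(d, I) = 1/(4 + (-3)**2 - 1*(-3)) = 1/(4 + 9 + 3) = 1/16)
j + p(sqrt(111 - 53), -18) = -45233 + 1/16 = -723727/16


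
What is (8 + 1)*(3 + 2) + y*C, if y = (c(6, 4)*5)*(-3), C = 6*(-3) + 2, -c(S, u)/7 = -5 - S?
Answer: 18525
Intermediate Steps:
c(S, u) = 35 + 7*S (c(S, u) = -7*(-5 - S) = 35 + 7*S)
C = -16 (C = -18 + 2 = -16)
y = -1155 (y = ((35 + 7*6)*5)*(-3) = ((35 + 42)*5)*(-3) = (77*5)*(-3) = 385*(-3) = -1155)
(8 + 1)*(3 + 2) + y*C = (8 + 1)*(3 + 2) - 1155*(-16) = 9*5 + 18480 = 45 + 18480 = 18525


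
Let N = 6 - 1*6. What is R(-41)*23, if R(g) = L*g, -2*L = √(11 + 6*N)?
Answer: 943*√11/2 ≈ 1563.8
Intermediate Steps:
N = 0 (N = 6 - 6 = 0)
L = -√11/2 (L = -√(11 + 6*0)/2 = -√(11 + 0)/2 = -√11/2 ≈ -1.6583)
R(g) = -g*√11/2 (R(g) = (-√11/2)*g = -g*√11/2)
R(-41)*23 = -½*(-41)*√11*23 = (41*√11/2)*23 = 943*√11/2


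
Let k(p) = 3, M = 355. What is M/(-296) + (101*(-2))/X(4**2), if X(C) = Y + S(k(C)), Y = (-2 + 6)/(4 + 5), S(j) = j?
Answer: -549133/9176 ≈ -59.844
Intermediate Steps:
Y = 4/9 ≈ 0.44444
X(C) = 31/9 (X(C) = 4/9 + 3 = 31/9)
M/(-296) + (101*(-2))/X(4**2) = 355/(-296) + (101*(-2))/(31/9) = 355*(-1/296) - 202*9/31 = -355/296 - 1818/31 = -549133/9176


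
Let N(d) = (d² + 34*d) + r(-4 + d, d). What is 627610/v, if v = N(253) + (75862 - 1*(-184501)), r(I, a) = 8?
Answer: 313805/166491 ≈ 1.8848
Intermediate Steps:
N(d) = 8 + d² + 34*d (N(d) = (d² + 34*d) + 8 = 8 + d² + 34*d)
v = 332982 (v = (8 + 253² + 34*253) + (75862 - 1*(-184501)) = (8 + 64009 + 8602) + (75862 + 184501) = 72619 + 260363 = 332982)
627610/v = 627610/332982 = 627610*(1/332982) = 313805/166491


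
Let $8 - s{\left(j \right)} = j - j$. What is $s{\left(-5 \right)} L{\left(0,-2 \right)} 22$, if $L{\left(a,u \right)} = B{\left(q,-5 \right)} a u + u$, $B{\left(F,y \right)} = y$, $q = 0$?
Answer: $-352$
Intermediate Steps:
$s{\left(j \right)} = 8$ ($s{\left(j \right)} = 8 - \left(j - j\right) = 8 - 0 = 8 + 0 = 8$)
$L{\left(a,u \right)} = u - 5 a u$ ($L{\left(a,u \right)} = - 5 a u + u = u - 5 a u$)
$s{\left(-5 \right)} L{\left(0,-2 \right)} 22 = 8 \left(- 2 \left(1 - 0\right)\right) 22 = 8 \left(- 2 \left(1 + 0\right)\right) 22 = 8 \left(\left(-2\right) 1\right) 22 = 8 \left(-2\right) 22 = \left(-16\right) 22 = -352$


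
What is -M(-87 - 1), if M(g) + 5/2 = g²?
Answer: -15483/2 ≈ -7741.5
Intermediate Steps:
M(g) = -5/2 + g²
-M(-87 - 1) = -(-5/2 + (-87 - 1)²) = -(-5/2 + (-88)²) = -(-5/2 + 7744) = -1*15483/2 = -15483/2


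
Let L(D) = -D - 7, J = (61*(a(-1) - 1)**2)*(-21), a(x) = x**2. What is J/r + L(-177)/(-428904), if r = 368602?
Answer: -85/214452 ≈ -0.00039636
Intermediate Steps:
J = 0 (J = (61*((-1)**2 - 1)**2)*(-21) = (61*(1 - 1)**2)*(-21) = (61*0**2)*(-21) = (61*0)*(-21) = 0*(-21) = 0)
L(D) = -7 - D
J/r + L(-177)/(-428904) = 0/368602 + (-7 - 1*(-177))/(-428904) = 0*(1/368602) + (-7 + 177)*(-1/428904) = 0 + 170*(-1/428904) = 0 - 85/214452 = -85/214452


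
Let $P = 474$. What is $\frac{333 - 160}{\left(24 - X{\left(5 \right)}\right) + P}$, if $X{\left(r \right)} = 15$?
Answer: $\frac{173}{483} \approx 0.35818$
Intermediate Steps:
$\frac{333 - 160}{\left(24 - X{\left(5 \right)}\right) + P} = \frac{333 - 160}{\left(24 - 15\right) + 474} = \frac{173}{\left(24 - 15\right) + 474} = \frac{173}{9 + 474} = \frac{173}{483}$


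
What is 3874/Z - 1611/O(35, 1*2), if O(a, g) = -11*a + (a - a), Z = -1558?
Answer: 509224/299915 ≈ 1.6979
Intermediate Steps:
O(a, g) = -11*a (O(a, g) = -11*a + 0 = -11*a)
3874/Z - 1611/O(35, 1*2) = 3874/(-1558) - 1611/((-11*35)) = 3874*(-1/1558) - 1611/(-385) = -1937/779 - 1611*(-1/385) = -1937/779 + 1611/385 = 509224/299915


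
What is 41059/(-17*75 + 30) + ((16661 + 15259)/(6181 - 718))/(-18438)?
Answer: -32823660121/995276655 ≈ -32.979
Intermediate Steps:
41059/(-17*75 + 30) + ((16661 + 15259)/(6181 - 718))/(-18438) = 41059/(-1275 + 30) + (31920/5463)*(-1/18438) = 41059/(-1245) + (31920*(1/5463))*(-1/18438) = 41059*(-1/1245) + (10640/1821)*(-1/18438) = -41059/1245 - 760/2398257 = -32823660121/995276655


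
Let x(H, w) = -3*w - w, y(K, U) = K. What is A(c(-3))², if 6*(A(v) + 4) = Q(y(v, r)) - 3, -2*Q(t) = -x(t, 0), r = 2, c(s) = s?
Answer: 81/4 ≈ 20.250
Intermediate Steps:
x(H, w) = -4*w
Q(t) = 0 (Q(t) = -(-1)*(-4*0)/2 = -(-1)*0/2 = -½*0 = 0)
A(v) = -9/2 (A(v) = -4 + (0 - 3)/6 = -4 + (⅙)*(-3) = -4 - ½ = -9/2)
A(c(-3))² = (-9/2)² = 81/4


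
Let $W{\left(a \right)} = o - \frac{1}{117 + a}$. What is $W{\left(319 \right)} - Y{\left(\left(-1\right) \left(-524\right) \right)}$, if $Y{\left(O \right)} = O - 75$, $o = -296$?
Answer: $- \frac{324821}{436} \approx -745.0$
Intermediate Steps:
$Y{\left(O \right)} = -75 + O$ ($Y{\left(O \right)} = O - 75 = -75 + O$)
$W{\left(a \right)} = -296 - \frac{1}{117 + a}$
$W{\left(319 \right)} - Y{\left(\left(-1\right) \left(-524\right) \right)} = \frac{-34633 - 94424}{117 + 319} - \left(-75 - -524\right) = \frac{-34633 - 94424}{436} - \left(-75 + 524\right) = \frac{1}{436} \left(-129057\right) - 449 = - \frac{129057}{436} - 449 = - \frac{324821}{436}$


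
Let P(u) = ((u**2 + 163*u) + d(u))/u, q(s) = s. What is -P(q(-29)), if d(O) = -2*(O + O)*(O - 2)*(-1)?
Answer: -10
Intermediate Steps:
d(O) = 4*O*(-2 + O) (d(O) = -2*2*O*(-2 + O)*(-1) = -4*O*(-2 + O)*(-1) = 4*O*(-2 + O))
P(u) = (u**2 + 163*u + 4*u*(-2 + u))/u (P(u) = ((u**2 + 163*u) + 4*u*(-2 + u))/u = (u**2 + 163*u + 4*u*(-2 + u))/u)
-P(q(-29)) = -(155 + 5*(-29)) = -(155 - 145) = -1*10 = -10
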